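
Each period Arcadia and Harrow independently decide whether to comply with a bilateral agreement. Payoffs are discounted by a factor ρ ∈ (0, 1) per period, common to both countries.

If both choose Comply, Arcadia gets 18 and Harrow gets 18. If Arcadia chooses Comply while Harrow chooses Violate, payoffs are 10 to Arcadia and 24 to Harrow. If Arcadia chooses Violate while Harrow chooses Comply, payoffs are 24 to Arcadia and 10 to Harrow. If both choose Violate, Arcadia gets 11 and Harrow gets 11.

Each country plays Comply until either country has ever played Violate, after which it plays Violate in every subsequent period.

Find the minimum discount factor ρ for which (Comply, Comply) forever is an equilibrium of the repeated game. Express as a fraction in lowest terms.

6/13

Cooperation forever yields 18 each period: 18/(1−ρ).
Deviating yields 24 once, then 11 forever: 24 + 11ρ/(1−ρ).
No profitable deviation requires 18/(1−ρ) ≥ 24 + 11ρ/(1−ρ).
Multiplying by (1−ρ): 18 ≥ 24(1−ρ) + 11ρ = 24 − 13ρ.
So 13ρ ≥ 6, i.e. ρ ≥ 6/13.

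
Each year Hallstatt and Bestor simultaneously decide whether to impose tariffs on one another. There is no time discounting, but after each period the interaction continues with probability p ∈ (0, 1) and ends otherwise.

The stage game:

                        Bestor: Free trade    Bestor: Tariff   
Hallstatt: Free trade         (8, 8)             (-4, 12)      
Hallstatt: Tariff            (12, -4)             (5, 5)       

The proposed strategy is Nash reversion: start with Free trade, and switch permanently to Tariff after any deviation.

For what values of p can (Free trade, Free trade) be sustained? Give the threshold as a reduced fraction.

Expected cooperation value is 8 + p·8 + p²·8 + … = 8/(1−p); deviation gives 12 + p·5/(1−p).
8 ≥ 12(1−p) + 5p ⇒ 7p ≥ 4 ⇒ p ≥ 4/7.

4/7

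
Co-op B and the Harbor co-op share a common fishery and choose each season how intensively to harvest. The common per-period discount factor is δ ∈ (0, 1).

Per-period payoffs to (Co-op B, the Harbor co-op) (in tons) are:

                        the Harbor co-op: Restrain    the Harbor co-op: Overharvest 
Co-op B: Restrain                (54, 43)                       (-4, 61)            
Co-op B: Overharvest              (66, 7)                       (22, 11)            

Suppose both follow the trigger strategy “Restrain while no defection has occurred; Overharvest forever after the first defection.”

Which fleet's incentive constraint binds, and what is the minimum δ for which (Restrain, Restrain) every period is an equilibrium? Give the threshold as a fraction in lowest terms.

Co-op B's threshold: (66−54)/(66−22) = 3/11.
the Harbor co-op's threshold: (61−43)/(61−11) = 9/25.
3/11 < 9/25, so the Harbor co-op binds and δ* = 9/25.

the Harbor co-op; δ ≥ 9/25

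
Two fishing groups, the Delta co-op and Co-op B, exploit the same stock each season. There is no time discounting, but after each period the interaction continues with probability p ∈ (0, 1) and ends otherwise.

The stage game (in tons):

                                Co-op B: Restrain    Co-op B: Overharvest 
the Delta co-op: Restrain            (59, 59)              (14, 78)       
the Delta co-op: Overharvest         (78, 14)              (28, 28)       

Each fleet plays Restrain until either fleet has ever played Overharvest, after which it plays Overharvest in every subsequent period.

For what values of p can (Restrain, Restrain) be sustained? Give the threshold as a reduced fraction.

19/50

With no time discounting, the continuation probability p plays the role of the discount factor.
Grim-trigger IC: 59/(1−p) ≥ 78 + 28p/(1−p) ⇒ p ≥ (78−59)/(78−28) = 19/50.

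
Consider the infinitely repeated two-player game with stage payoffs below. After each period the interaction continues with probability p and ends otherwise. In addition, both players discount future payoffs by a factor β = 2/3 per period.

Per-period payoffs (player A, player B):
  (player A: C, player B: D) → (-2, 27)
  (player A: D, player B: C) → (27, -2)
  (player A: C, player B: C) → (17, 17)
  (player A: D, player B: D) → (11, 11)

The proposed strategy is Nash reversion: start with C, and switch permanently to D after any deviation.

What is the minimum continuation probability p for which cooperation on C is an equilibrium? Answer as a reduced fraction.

15/16

With continuation probability p and discount β, the effective per-period discount factor is βp.
Grim-trigger IC: βp ≥ (27−17)/(27−11) = 5/8.
So p ≥ (5/8)/(2/3) = 15/16.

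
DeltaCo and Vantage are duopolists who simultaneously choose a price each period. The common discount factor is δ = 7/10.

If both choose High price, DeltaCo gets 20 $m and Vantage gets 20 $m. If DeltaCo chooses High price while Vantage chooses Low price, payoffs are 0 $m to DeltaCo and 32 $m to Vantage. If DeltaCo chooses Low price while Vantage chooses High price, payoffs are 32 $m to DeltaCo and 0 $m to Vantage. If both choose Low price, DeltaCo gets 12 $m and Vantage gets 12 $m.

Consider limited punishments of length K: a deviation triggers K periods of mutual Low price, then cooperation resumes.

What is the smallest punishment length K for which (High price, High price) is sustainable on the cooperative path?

No profitable deviation requires (20−12)(δ+…+δ^K) ≥ 32−20, i.e. δ+…+δ^K ≥ 3/2 ≈ 1.5000.
With δ = 7/10, the partial sums are K=1: 0.7000, K=2: 1.1900, K=3: 1.5330.
K = 3 is the first length at which the sum reaches 1.5000.

3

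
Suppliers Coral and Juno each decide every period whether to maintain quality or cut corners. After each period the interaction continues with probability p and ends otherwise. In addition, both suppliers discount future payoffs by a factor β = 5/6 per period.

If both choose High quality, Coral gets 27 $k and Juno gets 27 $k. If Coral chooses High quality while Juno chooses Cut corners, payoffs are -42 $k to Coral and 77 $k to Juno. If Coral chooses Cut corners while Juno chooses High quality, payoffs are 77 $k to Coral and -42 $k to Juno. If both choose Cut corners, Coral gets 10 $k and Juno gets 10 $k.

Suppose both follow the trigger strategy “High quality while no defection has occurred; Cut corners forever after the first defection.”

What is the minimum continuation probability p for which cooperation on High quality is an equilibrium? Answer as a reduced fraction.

60/67

Expected continuation weight on next period's payoff is β·p = 5/6·p, which plays the role of the discount factor.
Cooperation requires 5/6·p ≥ (77−27)/(77−10) = 50/67, hence p ≥ 60/67.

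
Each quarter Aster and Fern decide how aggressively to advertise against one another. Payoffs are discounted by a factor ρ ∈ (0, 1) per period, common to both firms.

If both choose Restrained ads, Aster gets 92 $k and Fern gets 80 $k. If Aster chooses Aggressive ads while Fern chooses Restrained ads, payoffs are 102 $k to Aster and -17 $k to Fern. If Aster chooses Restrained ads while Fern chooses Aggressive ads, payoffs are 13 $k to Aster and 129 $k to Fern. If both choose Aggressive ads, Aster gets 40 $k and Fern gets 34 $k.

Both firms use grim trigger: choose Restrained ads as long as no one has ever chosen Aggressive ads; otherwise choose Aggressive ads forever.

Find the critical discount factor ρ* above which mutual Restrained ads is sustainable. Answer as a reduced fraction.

For Aster: deviation gain 102−92 = 10, per-period punishment loss 92−40 = 52. IC gives ρ ≥ 10/62 = 5/31.
For Fern: gain 49, loss 46 per period, so ρ ≥ 49/95.
The tighter constraint is Fern's, so cooperation needs ρ ≥ 49/95.

49/95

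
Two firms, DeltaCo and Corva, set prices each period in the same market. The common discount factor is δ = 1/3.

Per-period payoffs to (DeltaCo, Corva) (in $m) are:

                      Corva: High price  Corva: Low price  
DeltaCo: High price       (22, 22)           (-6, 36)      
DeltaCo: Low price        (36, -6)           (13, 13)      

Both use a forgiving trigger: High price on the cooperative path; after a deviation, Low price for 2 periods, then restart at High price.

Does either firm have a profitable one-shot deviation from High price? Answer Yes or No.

A one-shot deviation gives 36 now, then 13 for 2 periods, then back to 22.
Gain from deviating: (36−22) today; loss: (22−13) in each of the next 2 periods.
No-deviation condition: (22−13)(δ+…+δ^2) ≥ 36−22, i.e. δ+…+δ^2 ≥ 14/9.
At δ = 1/3: δ+…+δ^2 = 0.4444 < 1.5556.
So cooperation is not sustainable.

Yes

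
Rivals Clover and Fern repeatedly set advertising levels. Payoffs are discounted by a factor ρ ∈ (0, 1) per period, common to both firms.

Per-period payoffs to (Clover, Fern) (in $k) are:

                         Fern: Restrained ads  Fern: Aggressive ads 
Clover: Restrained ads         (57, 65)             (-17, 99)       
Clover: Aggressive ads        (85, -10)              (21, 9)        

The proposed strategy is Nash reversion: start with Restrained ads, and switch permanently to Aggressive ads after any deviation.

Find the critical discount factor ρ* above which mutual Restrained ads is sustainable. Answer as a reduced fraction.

7/16

Clover: cooperation gives 57 each period; deviation gives 85 once then 21 forever.
  57/(1−ρ) ≥ 85 + 21ρ/(1−ρ) ⇒ ρ ≥ 28/64 = 7/16.
Fern: cooperation gives 65 each period; deviation gives 99 once then 9 forever.
  ρ ≥ 34/90 = 17/45.
Both must hold, so the binding constraint is Clover's: ρ ≥ 7/16.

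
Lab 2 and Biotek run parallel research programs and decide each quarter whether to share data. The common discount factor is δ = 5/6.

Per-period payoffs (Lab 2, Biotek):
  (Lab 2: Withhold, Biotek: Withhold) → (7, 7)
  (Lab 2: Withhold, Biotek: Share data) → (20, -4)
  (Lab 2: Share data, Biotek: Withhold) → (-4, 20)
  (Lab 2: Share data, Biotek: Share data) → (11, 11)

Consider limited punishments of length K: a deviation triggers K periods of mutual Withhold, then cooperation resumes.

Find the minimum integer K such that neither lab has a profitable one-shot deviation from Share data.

4

IC: δ(1−δ^K)/(1−δ) ≥ (20−11)/(11−7) = 9/4.
With δ = 5/6: need 1 − δ^K ≥ 9/4·(1−5/6)/(5/6), i.e. δ^K ≤ 0.5500.
Since (5/6)^3 = 0.5787 and (5/6)^4 = 0.4823, the smallest such K is 4.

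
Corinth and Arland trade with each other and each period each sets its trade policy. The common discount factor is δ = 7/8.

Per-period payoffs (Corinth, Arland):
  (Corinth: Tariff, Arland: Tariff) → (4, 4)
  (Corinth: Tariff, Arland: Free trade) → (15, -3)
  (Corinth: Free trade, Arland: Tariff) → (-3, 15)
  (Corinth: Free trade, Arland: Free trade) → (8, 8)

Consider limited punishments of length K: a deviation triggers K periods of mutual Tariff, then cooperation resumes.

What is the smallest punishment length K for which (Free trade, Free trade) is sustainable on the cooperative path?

3

No profitable deviation requires (8−4)(δ+…+δ^K) ≥ 15−8, i.e. δ+…+δ^K ≥ 7/4 ≈ 1.7500.
With δ = 7/8, the partial sums are K=1: 0.8750, K=2: 1.6406, K=3: 2.3105.
K = 3 is the first length at which the sum reaches 1.7500.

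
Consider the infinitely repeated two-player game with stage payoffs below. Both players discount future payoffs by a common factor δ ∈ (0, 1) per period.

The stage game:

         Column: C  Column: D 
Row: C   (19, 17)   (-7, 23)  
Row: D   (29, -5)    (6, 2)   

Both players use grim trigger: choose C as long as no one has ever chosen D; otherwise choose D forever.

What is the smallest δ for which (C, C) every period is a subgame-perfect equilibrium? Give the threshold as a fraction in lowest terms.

Row: cooperation gives 19 each period; deviation gives 29 once then 6 forever.
  19/(1−δ) ≥ 29 + 6δ/(1−δ) ⇒ δ ≥ 10/23.
Column: cooperation gives 17 each period; deviation gives 23 once then 2 forever.
  δ ≥ 6/21 = 2/7.
Both must hold, so the binding constraint is Row's: δ ≥ 10/23.

10/23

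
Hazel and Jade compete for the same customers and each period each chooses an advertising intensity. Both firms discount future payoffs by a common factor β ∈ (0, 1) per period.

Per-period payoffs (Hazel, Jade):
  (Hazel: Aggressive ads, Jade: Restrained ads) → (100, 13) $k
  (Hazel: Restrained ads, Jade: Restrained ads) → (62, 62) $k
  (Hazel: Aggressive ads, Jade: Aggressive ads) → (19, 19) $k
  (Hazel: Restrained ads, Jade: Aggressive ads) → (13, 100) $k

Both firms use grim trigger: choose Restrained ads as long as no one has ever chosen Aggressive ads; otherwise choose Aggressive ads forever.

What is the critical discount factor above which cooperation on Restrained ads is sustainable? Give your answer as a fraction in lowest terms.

62/(1−β) ≥ 100 + 19β/(1−β)
62 ≥ 100 − 81β
β ≥ 38/81.

38/81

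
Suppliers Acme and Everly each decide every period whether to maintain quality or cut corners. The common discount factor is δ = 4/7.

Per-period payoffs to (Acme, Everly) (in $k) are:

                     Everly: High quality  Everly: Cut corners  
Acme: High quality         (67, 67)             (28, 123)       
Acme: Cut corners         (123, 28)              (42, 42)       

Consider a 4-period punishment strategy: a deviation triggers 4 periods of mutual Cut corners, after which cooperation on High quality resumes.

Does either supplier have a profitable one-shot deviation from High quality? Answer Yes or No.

Yes

A one-shot deviation gives 123 now, then 42 for 4 periods, then back to 67.
Gain from deviating: (123−67) today; loss: (67−42) in each of the next 4 periods.
No-deviation condition: (67−42)(δ+…+δ^4) ≥ 123−67, i.e. δ+…+δ^4 ≥ 56/25.
At δ = 4/7: δ+…+δ^4 = 1.1912 < 2.2400.
So cooperation is not sustainable.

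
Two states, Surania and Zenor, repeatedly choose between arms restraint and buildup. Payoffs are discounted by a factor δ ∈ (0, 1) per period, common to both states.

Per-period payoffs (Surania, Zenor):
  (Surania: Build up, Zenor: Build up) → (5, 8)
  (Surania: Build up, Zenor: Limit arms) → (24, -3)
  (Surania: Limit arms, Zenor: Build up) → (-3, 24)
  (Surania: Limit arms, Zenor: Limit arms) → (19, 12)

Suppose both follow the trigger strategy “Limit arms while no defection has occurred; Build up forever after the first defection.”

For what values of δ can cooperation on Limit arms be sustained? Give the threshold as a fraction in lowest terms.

3/4

Surania's threshold: (24−19)/(24−5) = 5/19.
Zenor's threshold: (24−12)/(24−8) = 3/4.
5/19 < 3/4, so Zenor binds and δ* = 3/4.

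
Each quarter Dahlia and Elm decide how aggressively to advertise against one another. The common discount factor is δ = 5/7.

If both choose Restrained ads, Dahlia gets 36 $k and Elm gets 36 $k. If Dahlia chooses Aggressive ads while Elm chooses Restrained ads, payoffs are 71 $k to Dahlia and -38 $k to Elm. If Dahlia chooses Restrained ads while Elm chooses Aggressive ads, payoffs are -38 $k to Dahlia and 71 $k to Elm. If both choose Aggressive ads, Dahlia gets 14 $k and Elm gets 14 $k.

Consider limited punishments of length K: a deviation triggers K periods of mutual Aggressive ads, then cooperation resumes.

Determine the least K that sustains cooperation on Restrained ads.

4

IC: δ(1−δ^K)/(1−δ) ≥ (71−36)/(36−14) = 35/22.
With δ = 5/7: need 1 − δ^K ≥ 35/22·(1−5/7)/(5/7), i.e. δ^K ≤ 0.3636.
Since (5/7)^3 = 0.3644 and (5/7)^4 = 0.2603, the smallest such K is 4.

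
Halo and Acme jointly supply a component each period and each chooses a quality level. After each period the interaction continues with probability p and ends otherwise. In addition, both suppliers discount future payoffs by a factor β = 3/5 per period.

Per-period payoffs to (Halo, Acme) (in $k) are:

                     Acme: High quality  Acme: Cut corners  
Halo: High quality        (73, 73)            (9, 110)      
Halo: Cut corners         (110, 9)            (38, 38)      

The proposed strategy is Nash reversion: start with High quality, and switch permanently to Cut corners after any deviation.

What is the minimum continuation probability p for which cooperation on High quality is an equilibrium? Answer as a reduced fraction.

Expected continuation weight on next period's payoff is β·p = 3/5·p, which plays the role of the discount factor.
Cooperation requires 3/5·p ≥ (110−73)/(110−38) = 37/72, hence p ≥ 185/216.

185/216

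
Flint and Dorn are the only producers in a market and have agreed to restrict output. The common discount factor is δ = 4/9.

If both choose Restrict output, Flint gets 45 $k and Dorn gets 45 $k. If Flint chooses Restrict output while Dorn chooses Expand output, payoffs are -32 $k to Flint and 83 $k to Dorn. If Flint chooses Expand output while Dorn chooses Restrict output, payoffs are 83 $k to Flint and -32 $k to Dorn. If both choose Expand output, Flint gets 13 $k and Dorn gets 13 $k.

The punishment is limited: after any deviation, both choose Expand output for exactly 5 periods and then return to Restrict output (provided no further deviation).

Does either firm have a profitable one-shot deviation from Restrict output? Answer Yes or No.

A one-shot deviation gives 83 now, then 13 for 5 periods, then back to 45.
Gain from deviating: (83−45) today; loss: (45−13) in each of the next 5 periods.
No-deviation condition: (45−13)(δ+…+δ^5) ≥ 83−45, i.e. δ+…+δ^5 ≥ 19/16.
At δ = 4/9: δ+…+δ^5 = 0.7861 < 1.1875.
So cooperation is not sustainable.

Yes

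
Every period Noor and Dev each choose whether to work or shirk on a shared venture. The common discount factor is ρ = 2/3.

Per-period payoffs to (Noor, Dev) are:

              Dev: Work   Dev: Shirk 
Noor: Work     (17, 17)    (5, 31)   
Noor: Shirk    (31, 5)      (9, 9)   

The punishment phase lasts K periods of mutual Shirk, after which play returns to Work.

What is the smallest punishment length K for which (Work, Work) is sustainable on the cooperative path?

6

IC: ρ(1−ρ^K)/(1−ρ) ≥ (31−17)/(17−9) = 7/4.
With ρ = 2/3: need 1 − ρ^K ≥ 7/4·(1−2/3)/(2/3), i.e. ρ^K ≤ 0.1250.
Since (2/3)^5 = 0.1317 and (2/3)^6 = 0.0878, the smallest such K is 6.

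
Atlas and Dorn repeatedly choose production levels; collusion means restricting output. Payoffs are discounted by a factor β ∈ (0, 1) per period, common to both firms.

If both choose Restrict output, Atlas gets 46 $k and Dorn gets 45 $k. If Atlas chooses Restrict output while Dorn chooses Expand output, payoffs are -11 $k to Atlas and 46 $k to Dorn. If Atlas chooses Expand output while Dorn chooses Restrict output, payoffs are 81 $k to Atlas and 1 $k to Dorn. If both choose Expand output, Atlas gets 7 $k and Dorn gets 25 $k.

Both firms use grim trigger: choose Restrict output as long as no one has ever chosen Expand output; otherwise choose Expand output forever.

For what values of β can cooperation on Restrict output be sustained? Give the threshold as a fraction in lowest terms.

35/74

Atlas: cooperation gives 46 each period; deviation gives 81 once then 7 forever.
  46/(1−β) ≥ 81 + 7β/(1−β) ⇒ β ≥ 35/74.
Dorn: cooperation gives 45 each period; deviation gives 46 once then 25 forever.
  β ≥ 1/21.
Both must hold, so the binding constraint is Atlas's: β ≥ 35/74.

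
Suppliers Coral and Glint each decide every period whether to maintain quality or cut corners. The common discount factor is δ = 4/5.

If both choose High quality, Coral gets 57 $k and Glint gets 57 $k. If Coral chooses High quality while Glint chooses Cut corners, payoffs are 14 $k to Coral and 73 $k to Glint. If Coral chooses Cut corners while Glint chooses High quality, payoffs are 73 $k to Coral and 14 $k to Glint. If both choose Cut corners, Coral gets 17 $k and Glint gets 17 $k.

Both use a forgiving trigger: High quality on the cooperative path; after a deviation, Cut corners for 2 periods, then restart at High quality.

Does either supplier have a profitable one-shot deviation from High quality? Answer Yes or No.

No

Comparing payoff streams over the 3 periods until play realigns: cooperate → 57(1+δ+…+δ^2); deviate → 73 + 17(δ+…+δ^2).
Cooperation is sustained iff (57−17)(δ+…+δ^2) ≥ 73−57.
δ+…+δ^2 = 4/5·(1−(4/5)^2)/(1−4/5) = 1.4400, and (73−57)/(57−17) = 0.4000.
1.4400 ≥ 0.4000, so cooperation is sustainable.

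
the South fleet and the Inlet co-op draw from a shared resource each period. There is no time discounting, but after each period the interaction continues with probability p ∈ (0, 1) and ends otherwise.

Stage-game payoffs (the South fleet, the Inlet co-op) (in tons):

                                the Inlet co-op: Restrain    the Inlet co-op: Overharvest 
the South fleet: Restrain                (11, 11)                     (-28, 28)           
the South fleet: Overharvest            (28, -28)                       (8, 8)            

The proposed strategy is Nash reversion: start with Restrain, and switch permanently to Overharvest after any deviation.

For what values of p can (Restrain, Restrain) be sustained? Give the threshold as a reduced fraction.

Expected cooperation value is 11 + p·11 + p²·11 + … = 11/(1−p); deviation gives 28 + p·8/(1−p).
11 ≥ 28(1−p) + 8p ⇒ 20p ≥ 17 ⇒ p ≥ 17/20.

17/20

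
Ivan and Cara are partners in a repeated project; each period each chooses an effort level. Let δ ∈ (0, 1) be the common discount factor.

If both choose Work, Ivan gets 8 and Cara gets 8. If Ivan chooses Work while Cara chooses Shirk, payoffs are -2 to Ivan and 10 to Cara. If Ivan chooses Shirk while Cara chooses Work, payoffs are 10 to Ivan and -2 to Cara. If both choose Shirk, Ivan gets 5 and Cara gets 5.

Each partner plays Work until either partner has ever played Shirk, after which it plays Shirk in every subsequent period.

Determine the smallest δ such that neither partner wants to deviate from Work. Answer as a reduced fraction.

2/5

8/(1−δ) ≥ 10 + 5δ/(1−δ)
8 ≥ 10 − 5δ
δ ≥ 2/5.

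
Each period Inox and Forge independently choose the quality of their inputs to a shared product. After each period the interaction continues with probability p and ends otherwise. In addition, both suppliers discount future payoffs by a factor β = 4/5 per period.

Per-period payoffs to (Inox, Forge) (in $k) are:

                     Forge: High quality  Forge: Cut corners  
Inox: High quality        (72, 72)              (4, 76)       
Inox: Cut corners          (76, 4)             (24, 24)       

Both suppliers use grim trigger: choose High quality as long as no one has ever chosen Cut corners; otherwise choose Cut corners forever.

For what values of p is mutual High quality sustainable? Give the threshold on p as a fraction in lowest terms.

Expected continuation weight on next period's payoff is β·p = 4/5·p, which plays the role of the discount factor.
Cooperation requires 4/5·p ≥ (76−72)/(76−24) = 1/13, hence p ≥ 5/52.

5/52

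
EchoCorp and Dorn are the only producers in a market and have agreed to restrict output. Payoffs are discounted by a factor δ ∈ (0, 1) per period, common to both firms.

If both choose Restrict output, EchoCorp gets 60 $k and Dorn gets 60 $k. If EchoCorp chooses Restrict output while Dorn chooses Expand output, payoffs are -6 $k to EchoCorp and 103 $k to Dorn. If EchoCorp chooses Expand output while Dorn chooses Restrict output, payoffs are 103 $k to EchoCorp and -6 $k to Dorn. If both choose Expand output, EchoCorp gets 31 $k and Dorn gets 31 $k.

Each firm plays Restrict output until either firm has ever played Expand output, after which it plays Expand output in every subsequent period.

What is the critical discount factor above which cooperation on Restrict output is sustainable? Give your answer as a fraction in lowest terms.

43/72

Under grim trigger the critical discount factor is (T−C)/(T−P) with T = 103, C = 60, P = 31.
δ* = (103−60)/(103−31) = 43/72.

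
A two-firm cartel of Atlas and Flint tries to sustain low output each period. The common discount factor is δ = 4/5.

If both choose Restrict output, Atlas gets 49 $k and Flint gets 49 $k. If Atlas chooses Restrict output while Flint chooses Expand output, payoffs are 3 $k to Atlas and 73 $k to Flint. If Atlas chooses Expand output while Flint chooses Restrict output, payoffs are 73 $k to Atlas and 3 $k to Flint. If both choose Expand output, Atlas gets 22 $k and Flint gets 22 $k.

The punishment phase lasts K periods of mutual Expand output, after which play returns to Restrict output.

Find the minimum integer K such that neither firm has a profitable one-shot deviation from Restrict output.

No profitable deviation requires (49−22)(δ+…+δ^K) ≥ 73−49, i.e. δ+…+δ^K ≥ 8/9 ≈ 0.8889.
With δ = 4/5, the partial sums are K=1: 0.8000, K=2: 1.4400.
K = 2 is the first length at which the sum reaches 0.8889.

2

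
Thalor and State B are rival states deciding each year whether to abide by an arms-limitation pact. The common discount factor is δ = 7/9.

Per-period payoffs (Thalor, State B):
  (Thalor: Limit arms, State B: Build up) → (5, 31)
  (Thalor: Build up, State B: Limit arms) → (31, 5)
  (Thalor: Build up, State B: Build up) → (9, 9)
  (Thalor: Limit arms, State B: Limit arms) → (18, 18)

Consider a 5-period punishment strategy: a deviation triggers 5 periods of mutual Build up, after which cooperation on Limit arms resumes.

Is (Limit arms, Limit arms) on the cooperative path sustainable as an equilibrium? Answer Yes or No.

Yes

Comparing payoff streams over the 6 periods until play realigns: cooperate → 18(1+δ+…+δ^5); deviate → 31 + 9(δ+…+δ^5).
Cooperation is sustained iff (18−9)(δ+…+δ^5) ≥ 31−18.
δ+…+δ^5 = 7/9·(1−(7/9)^5)/(1−7/9) = 2.5038, and (31−18)/(18−9) = 1.4444.
2.5038 ≥ 1.4444, so cooperation is sustainable.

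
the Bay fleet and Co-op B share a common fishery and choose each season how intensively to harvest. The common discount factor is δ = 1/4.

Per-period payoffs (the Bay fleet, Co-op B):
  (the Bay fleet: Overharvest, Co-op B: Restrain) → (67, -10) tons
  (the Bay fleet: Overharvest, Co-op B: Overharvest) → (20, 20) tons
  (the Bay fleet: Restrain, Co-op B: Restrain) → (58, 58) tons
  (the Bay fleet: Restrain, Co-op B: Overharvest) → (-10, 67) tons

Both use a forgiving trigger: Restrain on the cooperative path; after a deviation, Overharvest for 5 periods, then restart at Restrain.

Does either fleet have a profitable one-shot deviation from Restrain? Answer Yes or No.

IC: δ+…+δ^5 ≥ (67−58)/(58−20) = 9/38.
At δ = 1/4: partial sum = 0.3330 ≥ 0.2368. Cooperation sustainable.

No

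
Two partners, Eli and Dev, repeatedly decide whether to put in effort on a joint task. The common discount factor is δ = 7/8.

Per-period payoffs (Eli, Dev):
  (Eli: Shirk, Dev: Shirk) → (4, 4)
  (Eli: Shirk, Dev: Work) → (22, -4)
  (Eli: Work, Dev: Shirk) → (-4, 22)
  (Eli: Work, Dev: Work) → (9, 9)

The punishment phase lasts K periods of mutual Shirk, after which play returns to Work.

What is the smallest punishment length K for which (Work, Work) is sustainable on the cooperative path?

4

No profitable deviation requires (9−4)(δ+…+δ^K) ≥ 22−9, i.e. δ+…+δ^K ≥ 13/5 ≈ 2.6000.
With δ = 7/8, the partial sums are K=1: 0.8750, K=2: 1.6406, K=3: 2.3105, K=4: 2.8967.
K = 4 is the first length at which the sum reaches 2.6000.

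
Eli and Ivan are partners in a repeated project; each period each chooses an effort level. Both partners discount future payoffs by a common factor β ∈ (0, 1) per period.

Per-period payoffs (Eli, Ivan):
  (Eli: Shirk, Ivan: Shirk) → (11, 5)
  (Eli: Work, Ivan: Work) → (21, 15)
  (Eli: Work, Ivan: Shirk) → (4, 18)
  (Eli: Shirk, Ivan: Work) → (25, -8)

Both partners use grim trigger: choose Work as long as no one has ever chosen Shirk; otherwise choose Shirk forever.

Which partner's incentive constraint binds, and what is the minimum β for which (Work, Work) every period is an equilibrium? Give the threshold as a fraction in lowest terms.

Eli; β ≥ 2/7

Eli: cooperation gives 21 each period; deviation gives 25 once then 11 forever.
  21/(1−β) ≥ 25 + 11β/(1−β) ⇒ β ≥ 4/14 = 2/7.
Ivan: cooperation gives 15 each period; deviation gives 18 once then 5 forever.
  β ≥ 3/13.
Both must hold, so the binding constraint is Eli's: β ≥ 2/7.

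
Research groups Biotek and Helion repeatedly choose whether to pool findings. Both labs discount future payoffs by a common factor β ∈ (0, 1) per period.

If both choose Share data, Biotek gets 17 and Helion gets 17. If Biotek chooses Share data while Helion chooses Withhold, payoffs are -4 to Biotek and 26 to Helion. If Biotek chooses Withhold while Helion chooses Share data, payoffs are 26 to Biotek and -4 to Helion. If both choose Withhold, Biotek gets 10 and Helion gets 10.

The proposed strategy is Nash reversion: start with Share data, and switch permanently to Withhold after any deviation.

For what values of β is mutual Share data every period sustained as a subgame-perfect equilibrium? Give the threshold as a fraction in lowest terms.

9/16

Under grim trigger the critical discount factor is (T−C)/(T−P) with T = 26, C = 17, P = 10.
β* = (26−17)/(26−10) = 9/16.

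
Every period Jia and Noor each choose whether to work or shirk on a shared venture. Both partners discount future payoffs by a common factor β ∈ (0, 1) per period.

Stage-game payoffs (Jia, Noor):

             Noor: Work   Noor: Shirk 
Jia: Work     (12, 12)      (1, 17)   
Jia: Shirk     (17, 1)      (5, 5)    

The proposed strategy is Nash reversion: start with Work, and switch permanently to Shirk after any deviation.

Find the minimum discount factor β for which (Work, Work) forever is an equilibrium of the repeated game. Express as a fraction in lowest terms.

5/12

12/(1−β) ≥ 17 + 5β/(1−β)
12 ≥ 17 − 12β
β ≥ 5/12.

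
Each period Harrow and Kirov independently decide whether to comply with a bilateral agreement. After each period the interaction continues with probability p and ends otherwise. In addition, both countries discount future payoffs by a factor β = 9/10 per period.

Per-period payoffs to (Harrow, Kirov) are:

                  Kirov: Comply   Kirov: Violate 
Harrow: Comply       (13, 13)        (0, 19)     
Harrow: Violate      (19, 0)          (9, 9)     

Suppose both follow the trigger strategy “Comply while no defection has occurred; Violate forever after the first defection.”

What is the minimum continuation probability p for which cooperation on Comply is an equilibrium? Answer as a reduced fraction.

2/3

With continuation probability p and discount β, the effective per-period discount factor is βp.
Grim-trigger IC: βp ≥ (19−13)/(19−9) = 3/5.
So p ≥ (3/5)/(9/10) = 2/3.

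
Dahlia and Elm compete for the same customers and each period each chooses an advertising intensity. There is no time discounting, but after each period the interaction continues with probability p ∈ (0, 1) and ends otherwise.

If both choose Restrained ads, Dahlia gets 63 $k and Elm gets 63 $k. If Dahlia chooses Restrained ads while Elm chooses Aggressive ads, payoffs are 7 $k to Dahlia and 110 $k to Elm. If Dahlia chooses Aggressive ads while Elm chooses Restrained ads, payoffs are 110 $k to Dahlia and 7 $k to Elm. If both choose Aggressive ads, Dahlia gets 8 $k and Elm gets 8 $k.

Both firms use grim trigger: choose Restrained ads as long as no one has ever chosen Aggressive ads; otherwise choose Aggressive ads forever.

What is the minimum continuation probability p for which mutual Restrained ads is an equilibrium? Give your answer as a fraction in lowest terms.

47/102

With no time discounting, the continuation probability p plays the role of the discount factor.
Grim-trigger IC: 63/(1−p) ≥ 110 + 8p/(1−p) ⇒ p ≥ (110−63)/(110−8) = 47/102.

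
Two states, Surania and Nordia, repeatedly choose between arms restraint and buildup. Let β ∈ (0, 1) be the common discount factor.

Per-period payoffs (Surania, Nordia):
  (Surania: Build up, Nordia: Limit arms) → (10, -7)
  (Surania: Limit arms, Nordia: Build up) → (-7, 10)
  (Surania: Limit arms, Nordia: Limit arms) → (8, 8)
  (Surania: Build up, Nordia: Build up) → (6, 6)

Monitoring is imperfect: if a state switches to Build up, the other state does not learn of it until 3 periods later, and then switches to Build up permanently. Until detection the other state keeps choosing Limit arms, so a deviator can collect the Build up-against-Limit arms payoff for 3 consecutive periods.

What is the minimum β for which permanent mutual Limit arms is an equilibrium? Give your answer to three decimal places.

A deviator earns 10 for 3 periods, then 6 forever; cooperating earns 8 forever. Multiplying the IC by (1−β):
8 ≥ 10(1−β^3) + 6β^3, so 4·β^3 ≥ 2 and β^3 ≥ 1/2.
β ≥ (1/2)^(1/3) ≈ 0.794.

0.794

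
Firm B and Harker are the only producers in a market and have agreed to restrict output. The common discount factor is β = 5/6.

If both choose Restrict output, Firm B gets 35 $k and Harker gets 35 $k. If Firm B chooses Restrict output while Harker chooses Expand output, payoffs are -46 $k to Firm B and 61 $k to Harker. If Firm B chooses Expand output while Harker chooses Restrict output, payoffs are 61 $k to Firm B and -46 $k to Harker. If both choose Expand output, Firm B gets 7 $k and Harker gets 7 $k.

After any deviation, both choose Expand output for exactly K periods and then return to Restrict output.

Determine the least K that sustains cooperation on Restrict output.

2

IC: β(1−β^K)/(1−β) ≥ (61−35)/(35−7) = 13/14.
With β = 5/6: need 1 − β^K ≥ 13/14·(1−5/6)/(5/6), i.e. β^K ≤ 0.8143.
Since (5/6)^1 = 0.8333 and (5/6)^2 = 0.6944, the smallest such K is 2.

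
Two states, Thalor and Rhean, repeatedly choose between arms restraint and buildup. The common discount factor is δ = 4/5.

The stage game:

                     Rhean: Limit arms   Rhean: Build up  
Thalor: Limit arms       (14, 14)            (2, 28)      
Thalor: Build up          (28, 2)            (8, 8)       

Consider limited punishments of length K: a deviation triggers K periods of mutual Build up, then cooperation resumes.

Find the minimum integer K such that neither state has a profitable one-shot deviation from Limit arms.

4

Need Σ_{k=1}^{K} δ^k ≥ (28−14)/(14−8) = 2.3333 at δ = 4/5.
At K = 3 the sum is 1.9520 < 2.3333; at K = 4 it is 2.3616 ≥ 2.3333.
So the minimum punishment length is K = 4.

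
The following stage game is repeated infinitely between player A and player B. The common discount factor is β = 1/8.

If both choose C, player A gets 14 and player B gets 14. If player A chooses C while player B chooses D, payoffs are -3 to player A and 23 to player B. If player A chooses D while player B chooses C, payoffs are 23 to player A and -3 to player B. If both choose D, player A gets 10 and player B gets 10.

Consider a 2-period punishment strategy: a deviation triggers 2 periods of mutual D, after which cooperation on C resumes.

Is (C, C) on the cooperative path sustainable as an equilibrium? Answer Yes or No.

Comparing payoff streams over the 3 periods until play realigns: cooperate → 14(1+β+…+β^2); deviate → 23 + 10(β+…+β^2).
Cooperation is sustained iff (14−10)(β+…+β^2) ≥ 23−14.
β+…+β^2 = 1/8·(1−(1/8)^2)/(1−1/8) = 0.1406, and (23−14)/(14−10) = 2.2500.
0.1406 < 2.2500, so cooperation is not sustainable.

No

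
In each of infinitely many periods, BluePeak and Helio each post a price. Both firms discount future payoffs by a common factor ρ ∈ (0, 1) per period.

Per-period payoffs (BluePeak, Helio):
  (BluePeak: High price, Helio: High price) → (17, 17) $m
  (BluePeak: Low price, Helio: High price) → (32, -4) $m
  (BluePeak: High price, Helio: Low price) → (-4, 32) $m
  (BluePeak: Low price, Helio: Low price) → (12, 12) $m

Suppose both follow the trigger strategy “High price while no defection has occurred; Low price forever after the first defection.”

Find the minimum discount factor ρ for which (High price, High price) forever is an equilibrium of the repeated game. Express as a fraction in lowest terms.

One-period gain from deviating is 32 − 17 = 15. The loss is 17 − 12 = 5 in every subsequent period, with present value 5·ρ/(1−ρ).
Deviation is unprofitable when 5·ρ/(1−ρ) ≥ 15, i.e. ρ/(1−ρ) ≥ 3.
Equivalently ρ ≥ 15/(15+5) = 3/4.

3/4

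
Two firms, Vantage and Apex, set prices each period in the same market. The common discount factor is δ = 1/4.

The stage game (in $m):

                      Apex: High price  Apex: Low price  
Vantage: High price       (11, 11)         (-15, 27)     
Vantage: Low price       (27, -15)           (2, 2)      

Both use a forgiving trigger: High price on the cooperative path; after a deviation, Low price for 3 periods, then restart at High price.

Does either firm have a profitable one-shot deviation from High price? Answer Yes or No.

A one-shot deviation gives 27 now, then 2 for 3 periods, then back to 11.
Gain from deviating: (27−11) today; loss: (11−2) in each of the next 3 periods.
No-deviation condition: (11−2)(δ+…+δ^3) ≥ 27−11, i.e. δ+…+δ^3 ≥ 16/9.
At δ = 1/4: δ+…+δ^3 = 0.3281 < 1.7778.
So cooperation is not sustainable.

Yes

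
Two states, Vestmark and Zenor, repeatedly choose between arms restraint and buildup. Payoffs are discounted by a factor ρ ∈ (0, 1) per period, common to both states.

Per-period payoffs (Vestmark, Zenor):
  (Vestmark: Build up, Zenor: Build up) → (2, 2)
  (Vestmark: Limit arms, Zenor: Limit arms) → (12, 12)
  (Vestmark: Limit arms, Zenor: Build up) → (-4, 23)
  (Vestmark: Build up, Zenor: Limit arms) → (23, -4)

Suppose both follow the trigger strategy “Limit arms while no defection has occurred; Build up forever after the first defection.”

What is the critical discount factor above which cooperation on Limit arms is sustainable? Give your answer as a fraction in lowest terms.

One-period gain from deviating is 23 − 12 = 11. The loss is 12 − 2 = 10 in every subsequent period, with present value 10·ρ/(1−ρ).
Deviation is unprofitable when 10·ρ/(1−ρ) ≥ 11, i.e. ρ/(1−ρ) ≥ 11/10.
Equivalently ρ ≥ 11/(11+10) = 11/21.

11/21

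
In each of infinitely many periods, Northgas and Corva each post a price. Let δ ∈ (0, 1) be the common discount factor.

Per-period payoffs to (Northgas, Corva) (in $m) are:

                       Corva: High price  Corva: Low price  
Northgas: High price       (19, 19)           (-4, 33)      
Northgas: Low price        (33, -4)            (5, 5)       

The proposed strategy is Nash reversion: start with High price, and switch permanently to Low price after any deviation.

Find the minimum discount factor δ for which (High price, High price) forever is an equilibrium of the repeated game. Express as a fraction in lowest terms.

Cooperation forever yields 19 each period: 19/(1−δ).
Deviating yields 33 once, then 5 forever: 33 + 5δ/(1−δ).
No profitable deviation requires 19/(1−δ) ≥ 33 + 5δ/(1−δ).
Multiplying by (1−δ): 19 ≥ 33(1−δ) + 5δ = 33 − 28δ.
So 28δ ≥ 14, i.e. δ ≥ 14/28 = 1/2.

1/2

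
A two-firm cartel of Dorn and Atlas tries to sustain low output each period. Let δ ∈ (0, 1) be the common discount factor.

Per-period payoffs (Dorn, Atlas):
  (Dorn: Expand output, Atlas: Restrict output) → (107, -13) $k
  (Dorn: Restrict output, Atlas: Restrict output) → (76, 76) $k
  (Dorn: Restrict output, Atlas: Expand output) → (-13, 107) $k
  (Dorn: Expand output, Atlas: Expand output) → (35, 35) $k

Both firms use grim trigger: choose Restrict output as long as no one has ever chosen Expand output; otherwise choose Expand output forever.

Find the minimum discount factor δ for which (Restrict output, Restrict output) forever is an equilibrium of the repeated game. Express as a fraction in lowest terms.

Under grim trigger the critical discount factor is (T−C)/(T−P) with T = 107, C = 76, P = 35.
δ* = (107−76)/(107−35) = 31/72.

31/72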